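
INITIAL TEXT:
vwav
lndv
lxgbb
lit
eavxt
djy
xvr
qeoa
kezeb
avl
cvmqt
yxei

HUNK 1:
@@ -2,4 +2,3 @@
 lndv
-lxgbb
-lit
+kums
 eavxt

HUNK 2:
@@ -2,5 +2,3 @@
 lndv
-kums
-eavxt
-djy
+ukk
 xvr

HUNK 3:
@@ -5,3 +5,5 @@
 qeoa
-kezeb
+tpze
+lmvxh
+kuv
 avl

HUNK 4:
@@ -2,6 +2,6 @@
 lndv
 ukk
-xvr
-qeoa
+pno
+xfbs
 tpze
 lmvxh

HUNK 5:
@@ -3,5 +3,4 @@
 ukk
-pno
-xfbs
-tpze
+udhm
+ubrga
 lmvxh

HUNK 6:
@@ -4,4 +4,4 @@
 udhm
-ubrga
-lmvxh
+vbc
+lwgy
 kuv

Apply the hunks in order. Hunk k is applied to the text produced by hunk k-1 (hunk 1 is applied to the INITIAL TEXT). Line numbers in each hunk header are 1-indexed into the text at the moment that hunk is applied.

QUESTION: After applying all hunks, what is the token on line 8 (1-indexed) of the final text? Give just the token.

Hunk 1: at line 2 remove [lxgbb,lit] add [kums] -> 11 lines: vwav lndv kums eavxt djy xvr qeoa kezeb avl cvmqt yxei
Hunk 2: at line 2 remove [kums,eavxt,djy] add [ukk] -> 9 lines: vwav lndv ukk xvr qeoa kezeb avl cvmqt yxei
Hunk 3: at line 5 remove [kezeb] add [tpze,lmvxh,kuv] -> 11 lines: vwav lndv ukk xvr qeoa tpze lmvxh kuv avl cvmqt yxei
Hunk 4: at line 2 remove [xvr,qeoa] add [pno,xfbs] -> 11 lines: vwav lndv ukk pno xfbs tpze lmvxh kuv avl cvmqt yxei
Hunk 5: at line 3 remove [pno,xfbs,tpze] add [udhm,ubrga] -> 10 lines: vwav lndv ukk udhm ubrga lmvxh kuv avl cvmqt yxei
Hunk 6: at line 4 remove [ubrga,lmvxh] add [vbc,lwgy] -> 10 lines: vwav lndv ukk udhm vbc lwgy kuv avl cvmqt yxei
Final line 8: avl

Answer: avl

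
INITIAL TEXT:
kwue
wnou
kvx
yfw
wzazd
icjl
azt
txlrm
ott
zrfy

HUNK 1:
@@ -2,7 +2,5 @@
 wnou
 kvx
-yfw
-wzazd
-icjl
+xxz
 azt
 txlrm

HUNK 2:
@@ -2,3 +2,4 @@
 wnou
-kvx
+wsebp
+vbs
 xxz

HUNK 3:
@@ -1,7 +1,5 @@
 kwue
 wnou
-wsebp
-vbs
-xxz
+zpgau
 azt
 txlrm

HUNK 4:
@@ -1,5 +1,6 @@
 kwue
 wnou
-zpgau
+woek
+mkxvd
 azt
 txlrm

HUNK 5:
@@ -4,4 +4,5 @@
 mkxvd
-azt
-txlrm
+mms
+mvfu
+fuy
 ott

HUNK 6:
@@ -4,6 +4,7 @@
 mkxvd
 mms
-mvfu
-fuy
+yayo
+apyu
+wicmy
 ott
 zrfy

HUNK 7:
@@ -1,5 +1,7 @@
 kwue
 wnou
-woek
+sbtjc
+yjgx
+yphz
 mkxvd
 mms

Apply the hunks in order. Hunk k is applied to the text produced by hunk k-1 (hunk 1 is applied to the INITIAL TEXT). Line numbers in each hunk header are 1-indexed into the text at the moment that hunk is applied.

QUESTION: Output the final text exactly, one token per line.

Hunk 1: at line 2 remove [yfw,wzazd,icjl] add [xxz] -> 8 lines: kwue wnou kvx xxz azt txlrm ott zrfy
Hunk 2: at line 2 remove [kvx] add [wsebp,vbs] -> 9 lines: kwue wnou wsebp vbs xxz azt txlrm ott zrfy
Hunk 3: at line 1 remove [wsebp,vbs,xxz] add [zpgau] -> 7 lines: kwue wnou zpgau azt txlrm ott zrfy
Hunk 4: at line 1 remove [zpgau] add [woek,mkxvd] -> 8 lines: kwue wnou woek mkxvd azt txlrm ott zrfy
Hunk 5: at line 4 remove [azt,txlrm] add [mms,mvfu,fuy] -> 9 lines: kwue wnou woek mkxvd mms mvfu fuy ott zrfy
Hunk 6: at line 4 remove [mvfu,fuy] add [yayo,apyu,wicmy] -> 10 lines: kwue wnou woek mkxvd mms yayo apyu wicmy ott zrfy
Hunk 7: at line 1 remove [woek] add [sbtjc,yjgx,yphz] -> 12 lines: kwue wnou sbtjc yjgx yphz mkxvd mms yayo apyu wicmy ott zrfy

Answer: kwue
wnou
sbtjc
yjgx
yphz
mkxvd
mms
yayo
apyu
wicmy
ott
zrfy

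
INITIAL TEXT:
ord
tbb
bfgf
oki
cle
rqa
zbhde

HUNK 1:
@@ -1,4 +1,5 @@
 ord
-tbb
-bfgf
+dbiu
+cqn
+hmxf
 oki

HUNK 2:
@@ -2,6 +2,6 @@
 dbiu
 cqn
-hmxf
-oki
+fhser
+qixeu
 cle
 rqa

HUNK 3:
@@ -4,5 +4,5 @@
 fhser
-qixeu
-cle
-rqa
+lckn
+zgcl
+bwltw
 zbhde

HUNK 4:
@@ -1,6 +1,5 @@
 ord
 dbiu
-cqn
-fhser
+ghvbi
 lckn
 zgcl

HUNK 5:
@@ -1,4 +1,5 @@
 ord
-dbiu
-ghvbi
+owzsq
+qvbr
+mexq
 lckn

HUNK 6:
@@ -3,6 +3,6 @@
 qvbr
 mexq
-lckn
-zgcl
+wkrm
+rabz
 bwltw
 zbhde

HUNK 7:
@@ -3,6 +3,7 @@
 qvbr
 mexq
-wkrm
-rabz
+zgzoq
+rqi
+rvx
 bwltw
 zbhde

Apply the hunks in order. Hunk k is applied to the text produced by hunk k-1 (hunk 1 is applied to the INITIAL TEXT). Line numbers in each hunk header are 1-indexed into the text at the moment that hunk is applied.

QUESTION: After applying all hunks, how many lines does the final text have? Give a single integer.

Answer: 9

Derivation:
Hunk 1: at line 1 remove [tbb,bfgf] add [dbiu,cqn,hmxf] -> 8 lines: ord dbiu cqn hmxf oki cle rqa zbhde
Hunk 2: at line 2 remove [hmxf,oki] add [fhser,qixeu] -> 8 lines: ord dbiu cqn fhser qixeu cle rqa zbhde
Hunk 3: at line 4 remove [qixeu,cle,rqa] add [lckn,zgcl,bwltw] -> 8 lines: ord dbiu cqn fhser lckn zgcl bwltw zbhde
Hunk 4: at line 1 remove [cqn,fhser] add [ghvbi] -> 7 lines: ord dbiu ghvbi lckn zgcl bwltw zbhde
Hunk 5: at line 1 remove [dbiu,ghvbi] add [owzsq,qvbr,mexq] -> 8 lines: ord owzsq qvbr mexq lckn zgcl bwltw zbhde
Hunk 6: at line 3 remove [lckn,zgcl] add [wkrm,rabz] -> 8 lines: ord owzsq qvbr mexq wkrm rabz bwltw zbhde
Hunk 7: at line 3 remove [wkrm,rabz] add [zgzoq,rqi,rvx] -> 9 lines: ord owzsq qvbr mexq zgzoq rqi rvx bwltw zbhde
Final line count: 9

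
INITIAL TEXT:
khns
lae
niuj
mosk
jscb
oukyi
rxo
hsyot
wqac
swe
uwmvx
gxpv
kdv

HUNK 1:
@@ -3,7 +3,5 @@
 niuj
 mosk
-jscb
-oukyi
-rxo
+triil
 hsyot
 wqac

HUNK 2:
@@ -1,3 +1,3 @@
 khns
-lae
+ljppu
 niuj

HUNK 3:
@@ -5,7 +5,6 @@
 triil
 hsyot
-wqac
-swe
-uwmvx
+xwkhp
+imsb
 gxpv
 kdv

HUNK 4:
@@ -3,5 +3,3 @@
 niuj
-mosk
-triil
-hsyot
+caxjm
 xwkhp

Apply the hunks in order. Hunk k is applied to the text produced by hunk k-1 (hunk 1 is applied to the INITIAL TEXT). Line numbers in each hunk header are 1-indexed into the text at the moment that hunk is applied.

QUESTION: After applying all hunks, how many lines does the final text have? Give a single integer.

Answer: 8

Derivation:
Hunk 1: at line 3 remove [jscb,oukyi,rxo] add [triil] -> 11 lines: khns lae niuj mosk triil hsyot wqac swe uwmvx gxpv kdv
Hunk 2: at line 1 remove [lae] add [ljppu] -> 11 lines: khns ljppu niuj mosk triil hsyot wqac swe uwmvx gxpv kdv
Hunk 3: at line 5 remove [wqac,swe,uwmvx] add [xwkhp,imsb] -> 10 lines: khns ljppu niuj mosk triil hsyot xwkhp imsb gxpv kdv
Hunk 4: at line 3 remove [mosk,triil,hsyot] add [caxjm] -> 8 lines: khns ljppu niuj caxjm xwkhp imsb gxpv kdv
Final line count: 8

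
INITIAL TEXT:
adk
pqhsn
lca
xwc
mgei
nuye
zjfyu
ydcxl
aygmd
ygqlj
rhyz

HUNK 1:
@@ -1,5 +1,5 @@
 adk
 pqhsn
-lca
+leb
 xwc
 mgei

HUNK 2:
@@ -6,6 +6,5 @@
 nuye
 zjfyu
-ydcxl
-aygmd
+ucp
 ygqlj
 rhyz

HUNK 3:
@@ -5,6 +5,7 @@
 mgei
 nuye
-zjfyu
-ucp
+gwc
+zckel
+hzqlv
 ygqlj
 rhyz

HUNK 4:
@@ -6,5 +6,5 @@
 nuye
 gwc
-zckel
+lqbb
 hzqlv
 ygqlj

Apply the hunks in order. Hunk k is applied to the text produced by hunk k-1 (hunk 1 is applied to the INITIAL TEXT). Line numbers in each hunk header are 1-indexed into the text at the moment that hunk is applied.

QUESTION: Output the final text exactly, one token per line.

Answer: adk
pqhsn
leb
xwc
mgei
nuye
gwc
lqbb
hzqlv
ygqlj
rhyz

Derivation:
Hunk 1: at line 1 remove [lca] add [leb] -> 11 lines: adk pqhsn leb xwc mgei nuye zjfyu ydcxl aygmd ygqlj rhyz
Hunk 2: at line 6 remove [ydcxl,aygmd] add [ucp] -> 10 lines: adk pqhsn leb xwc mgei nuye zjfyu ucp ygqlj rhyz
Hunk 3: at line 5 remove [zjfyu,ucp] add [gwc,zckel,hzqlv] -> 11 lines: adk pqhsn leb xwc mgei nuye gwc zckel hzqlv ygqlj rhyz
Hunk 4: at line 6 remove [zckel] add [lqbb] -> 11 lines: adk pqhsn leb xwc mgei nuye gwc lqbb hzqlv ygqlj rhyz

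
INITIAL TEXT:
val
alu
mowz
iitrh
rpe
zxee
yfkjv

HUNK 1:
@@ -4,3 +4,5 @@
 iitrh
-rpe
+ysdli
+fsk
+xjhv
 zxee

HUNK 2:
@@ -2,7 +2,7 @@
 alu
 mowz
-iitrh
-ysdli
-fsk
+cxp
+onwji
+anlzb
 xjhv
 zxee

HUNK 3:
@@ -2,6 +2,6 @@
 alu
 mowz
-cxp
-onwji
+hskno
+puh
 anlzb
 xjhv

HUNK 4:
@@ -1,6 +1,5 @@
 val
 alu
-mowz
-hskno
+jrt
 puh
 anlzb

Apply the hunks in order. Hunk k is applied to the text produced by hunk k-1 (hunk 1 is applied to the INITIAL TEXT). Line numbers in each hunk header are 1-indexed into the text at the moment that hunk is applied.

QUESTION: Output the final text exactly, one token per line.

Answer: val
alu
jrt
puh
anlzb
xjhv
zxee
yfkjv

Derivation:
Hunk 1: at line 4 remove [rpe] add [ysdli,fsk,xjhv] -> 9 lines: val alu mowz iitrh ysdli fsk xjhv zxee yfkjv
Hunk 2: at line 2 remove [iitrh,ysdli,fsk] add [cxp,onwji,anlzb] -> 9 lines: val alu mowz cxp onwji anlzb xjhv zxee yfkjv
Hunk 3: at line 2 remove [cxp,onwji] add [hskno,puh] -> 9 lines: val alu mowz hskno puh anlzb xjhv zxee yfkjv
Hunk 4: at line 1 remove [mowz,hskno] add [jrt] -> 8 lines: val alu jrt puh anlzb xjhv zxee yfkjv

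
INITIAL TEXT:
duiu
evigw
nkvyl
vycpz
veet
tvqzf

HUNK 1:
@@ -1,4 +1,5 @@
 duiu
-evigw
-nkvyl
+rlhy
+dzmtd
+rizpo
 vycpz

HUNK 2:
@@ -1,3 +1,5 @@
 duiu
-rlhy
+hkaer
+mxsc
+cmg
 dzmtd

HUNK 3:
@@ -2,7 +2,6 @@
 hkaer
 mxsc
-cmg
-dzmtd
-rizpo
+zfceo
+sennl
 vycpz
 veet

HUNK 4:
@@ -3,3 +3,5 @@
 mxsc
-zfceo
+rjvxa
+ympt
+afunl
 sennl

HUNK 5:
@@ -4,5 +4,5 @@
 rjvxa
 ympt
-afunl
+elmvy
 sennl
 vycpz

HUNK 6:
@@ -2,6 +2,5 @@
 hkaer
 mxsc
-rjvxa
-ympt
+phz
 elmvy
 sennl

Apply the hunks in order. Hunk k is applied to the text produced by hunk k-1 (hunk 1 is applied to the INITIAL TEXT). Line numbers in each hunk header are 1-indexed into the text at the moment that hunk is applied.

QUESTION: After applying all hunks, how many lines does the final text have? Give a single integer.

Hunk 1: at line 1 remove [evigw,nkvyl] add [rlhy,dzmtd,rizpo] -> 7 lines: duiu rlhy dzmtd rizpo vycpz veet tvqzf
Hunk 2: at line 1 remove [rlhy] add [hkaer,mxsc,cmg] -> 9 lines: duiu hkaer mxsc cmg dzmtd rizpo vycpz veet tvqzf
Hunk 3: at line 2 remove [cmg,dzmtd,rizpo] add [zfceo,sennl] -> 8 lines: duiu hkaer mxsc zfceo sennl vycpz veet tvqzf
Hunk 4: at line 3 remove [zfceo] add [rjvxa,ympt,afunl] -> 10 lines: duiu hkaer mxsc rjvxa ympt afunl sennl vycpz veet tvqzf
Hunk 5: at line 4 remove [afunl] add [elmvy] -> 10 lines: duiu hkaer mxsc rjvxa ympt elmvy sennl vycpz veet tvqzf
Hunk 6: at line 2 remove [rjvxa,ympt] add [phz] -> 9 lines: duiu hkaer mxsc phz elmvy sennl vycpz veet tvqzf
Final line count: 9

Answer: 9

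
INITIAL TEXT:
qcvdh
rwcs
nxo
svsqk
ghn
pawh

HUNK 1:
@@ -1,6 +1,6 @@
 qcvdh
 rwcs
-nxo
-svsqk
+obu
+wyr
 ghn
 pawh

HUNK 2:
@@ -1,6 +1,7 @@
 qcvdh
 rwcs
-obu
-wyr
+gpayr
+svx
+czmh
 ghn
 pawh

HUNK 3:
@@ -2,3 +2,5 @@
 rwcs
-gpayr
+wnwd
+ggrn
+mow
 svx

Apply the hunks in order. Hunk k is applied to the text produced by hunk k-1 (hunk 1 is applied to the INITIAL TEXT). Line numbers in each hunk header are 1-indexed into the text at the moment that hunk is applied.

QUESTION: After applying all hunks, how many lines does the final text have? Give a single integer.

Hunk 1: at line 1 remove [nxo,svsqk] add [obu,wyr] -> 6 lines: qcvdh rwcs obu wyr ghn pawh
Hunk 2: at line 1 remove [obu,wyr] add [gpayr,svx,czmh] -> 7 lines: qcvdh rwcs gpayr svx czmh ghn pawh
Hunk 3: at line 2 remove [gpayr] add [wnwd,ggrn,mow] -> 9 lines: qcvdh rwcs wnwd ggrn mow svx czmh ghn pawh
Final line count: 9

Answer: 9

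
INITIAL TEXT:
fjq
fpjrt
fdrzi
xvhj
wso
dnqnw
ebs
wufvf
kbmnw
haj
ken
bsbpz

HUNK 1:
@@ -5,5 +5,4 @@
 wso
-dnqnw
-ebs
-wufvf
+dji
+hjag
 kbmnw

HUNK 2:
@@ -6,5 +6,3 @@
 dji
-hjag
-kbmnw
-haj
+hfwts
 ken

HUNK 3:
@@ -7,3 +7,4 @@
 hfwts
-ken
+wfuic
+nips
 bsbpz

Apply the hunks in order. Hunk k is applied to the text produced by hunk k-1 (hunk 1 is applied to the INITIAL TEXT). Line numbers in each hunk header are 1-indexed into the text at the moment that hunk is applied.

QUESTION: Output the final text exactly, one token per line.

Hunk 1: at line 5 remove [dnqnw,ebs,wufvf] add [dji,hjag] -> 11 lines: fjq fpjrt fdrzi xvhj wso dji hjag kbmnw haj ken bsbpz
Hunk 2: at line 6 remove [hjag,kbmnw,haj] add [hfwts] -> 9 lines: fjq fpjrt fdrzi xvhj wso dji hfwts ken bsbpz
Hunk 3: at line 7 remove [ken] add [wfuic,nips] -> 10 lines: fjq fpjrt fdrzi xvhj wso dji hfwts wfuic nips bsbpz

Answer: fjq
fpjrt
fdrzi
xvhj
wso
dji
hfwts
wfuic
nips
bsbpz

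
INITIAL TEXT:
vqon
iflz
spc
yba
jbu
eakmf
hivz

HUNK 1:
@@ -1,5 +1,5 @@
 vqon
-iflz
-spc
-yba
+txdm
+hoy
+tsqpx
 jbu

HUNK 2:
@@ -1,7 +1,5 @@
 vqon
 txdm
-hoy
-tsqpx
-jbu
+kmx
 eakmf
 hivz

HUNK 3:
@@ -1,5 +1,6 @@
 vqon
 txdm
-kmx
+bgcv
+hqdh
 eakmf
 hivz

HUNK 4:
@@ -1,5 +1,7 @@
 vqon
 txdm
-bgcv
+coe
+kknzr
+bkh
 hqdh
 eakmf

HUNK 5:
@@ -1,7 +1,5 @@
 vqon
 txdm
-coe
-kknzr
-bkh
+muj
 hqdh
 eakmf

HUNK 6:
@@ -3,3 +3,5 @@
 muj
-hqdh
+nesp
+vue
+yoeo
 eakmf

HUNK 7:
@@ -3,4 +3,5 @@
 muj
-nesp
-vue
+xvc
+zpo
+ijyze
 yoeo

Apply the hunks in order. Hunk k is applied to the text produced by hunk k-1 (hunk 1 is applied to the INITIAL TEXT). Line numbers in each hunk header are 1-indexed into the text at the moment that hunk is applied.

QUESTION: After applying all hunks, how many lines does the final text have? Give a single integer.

Hunk 1: at line 1 remove [iflz,spc,yba] add [txdm,hoy,tsqpx] -> 7 lines: vqon txdm hoy tsqpx jbu eakmf hivz
Hunk 2: at line 1 remove [hoy,tsqpx,jbu] add [kmx] -> 5 lines: vqon txdm kmx eakmf hivz
Hunk 3: at line 1 remove [kmx] add [bgcv,hqdh] -> 6 lines: vqon txdm bgcv hqdh eakmf hivz
Hunk 4: at line 1 remove [bgcv] add [coe,kknzr,bkh] -> 8 lines: vqon txdm coe kknzr bkh hqdh eakmf hivz
Hunk 5: at line 1 remove [coe,kknzr,bkh] add [muj] -> 6 lines: vqon txdm muj hqdh eakmf hivz
Hunk 6: at line 3 remove [hqdh] add [nesp,vue,yoeo] -> 8 lines: vqon txdm muj nesp vue yoeo eakmf hivz
Hunk 7: at line 3 remove [nesp,vue] add [xvc,zpo,ijyze] -> 9 lines: vqon txdm muj xvc zpo ijyze yoeo eakmf hivz
Final line count: 9

Answer: 9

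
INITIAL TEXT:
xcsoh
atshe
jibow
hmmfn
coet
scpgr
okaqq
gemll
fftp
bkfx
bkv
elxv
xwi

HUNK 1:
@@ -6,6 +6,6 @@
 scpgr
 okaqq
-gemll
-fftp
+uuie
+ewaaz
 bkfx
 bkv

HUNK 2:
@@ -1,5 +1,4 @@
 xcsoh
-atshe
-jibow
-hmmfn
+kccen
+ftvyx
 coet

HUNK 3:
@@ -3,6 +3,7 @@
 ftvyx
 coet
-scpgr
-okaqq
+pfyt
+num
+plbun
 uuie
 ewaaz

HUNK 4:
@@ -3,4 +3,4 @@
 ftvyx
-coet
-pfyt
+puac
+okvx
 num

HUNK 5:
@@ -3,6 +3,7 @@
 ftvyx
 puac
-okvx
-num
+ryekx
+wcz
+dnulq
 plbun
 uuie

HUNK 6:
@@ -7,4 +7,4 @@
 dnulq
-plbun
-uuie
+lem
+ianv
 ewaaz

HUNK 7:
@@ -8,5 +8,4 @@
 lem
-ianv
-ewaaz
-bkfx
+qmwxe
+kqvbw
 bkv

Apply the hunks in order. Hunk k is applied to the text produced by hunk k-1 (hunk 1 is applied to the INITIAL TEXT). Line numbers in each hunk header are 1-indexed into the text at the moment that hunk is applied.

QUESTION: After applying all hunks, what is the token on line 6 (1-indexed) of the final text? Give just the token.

Hunk 1: at line 6 remove [gemll,fftp] add [uuie,ewaaz] -> 13 lines: xcsoh atshe jibow hmmfn coet scpgr okaqq uuie ewaaz bkfx bkv elxv xwi
Hunk 2: at line 1 remove [atshe,jibow,hmmfn] add [kccen,ftvyx] -> 12 lines: xcsoh kccen ftvyx coet scpgr okaqq uuie ewaaz bkfx bkv elxv xwi
Hunk 3: at line 3 remove [scpgr,okaqq] add [pfyt,num,plbun] -> 13 lines: xcsoh kccen ftvyx coet pfyt num plbun uuie ewaaz bkfx bkv elxv xwi
Hunk 4: at line 3 remove [coet,pfyt] add [puac,okvx] -> 13 lines: xcsoh kccen ftvyx puac okvx num plbun uuie ewaaz bkfx bkv elxv xwi
Hunk 5: at line 3 remove [okvx,num] add [ryekx,wcz,dnulq] -> 14 lines: xcsoh kccen ftvyx puac ryekx wcz dnulq plbun uuie ewaaz bkfx bkv elxv xwi
Hunk 6: at line 7 remove [plbun,uuie] add [lem,ianv] -> 14 lines: xcsoh kccen ftvyx puac ryekx wcz dnulq lem ianv ewaaz bkfx bkv elxv xwi
Hunk 7: at line 8 remove [ianv,ewaaz,bkfx] add [qmwxe,kqvbw] -> 13 lines: xcsoh kccen ftvyx puac ryekx wcz dnulq lem qmwxe kqvbw bkv elxv xwi
Final line 6: wcz

Answer: wcz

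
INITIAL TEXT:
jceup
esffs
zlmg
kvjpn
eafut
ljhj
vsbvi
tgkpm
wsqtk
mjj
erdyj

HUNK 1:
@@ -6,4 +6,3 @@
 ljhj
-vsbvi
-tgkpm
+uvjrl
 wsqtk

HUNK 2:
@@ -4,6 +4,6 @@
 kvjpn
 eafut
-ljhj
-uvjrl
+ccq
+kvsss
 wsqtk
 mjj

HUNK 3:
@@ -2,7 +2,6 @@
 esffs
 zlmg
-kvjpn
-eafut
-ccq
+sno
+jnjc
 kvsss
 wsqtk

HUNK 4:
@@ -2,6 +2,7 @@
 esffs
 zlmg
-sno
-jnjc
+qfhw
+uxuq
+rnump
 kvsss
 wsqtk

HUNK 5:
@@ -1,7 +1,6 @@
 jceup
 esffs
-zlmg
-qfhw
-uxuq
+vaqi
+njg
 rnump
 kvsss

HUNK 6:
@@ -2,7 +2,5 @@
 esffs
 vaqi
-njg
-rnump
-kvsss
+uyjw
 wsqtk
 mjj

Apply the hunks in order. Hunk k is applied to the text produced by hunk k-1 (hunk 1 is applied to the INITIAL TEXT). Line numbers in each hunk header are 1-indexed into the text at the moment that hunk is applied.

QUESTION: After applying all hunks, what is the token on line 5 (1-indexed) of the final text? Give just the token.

Hunk 1: at line 6 remove [vsbvi,tgkpm] add [uvjrl] -> 10 lines: jceup esffs zlmg kvjpn eafut ljhj uvjrl wsqtk mjj erdyj
Hunk 2: at line 4 remove [ljhj,uvjrl] add [ccq,kvsss] -> 10 lines: jceup esffs zlmg kvjpn eafut ccq kvsss wsqtk mjj erdyj
Hunk 3: at line 2 remove [kvjpn,eafut,ccq] add [sno,jnjc] -> 9 lines: jceup esffs zlmg sno jnjc kvsss wsqtk mjj erdyj
Hunk 4: at line 2 remove [sno,jnjc] add [qfhw,uxuq,rnump] -> 10 lines: jceup esffs zlmg qfhw uxuq rnump kvsss wsqtk mjj erdyj
Hunk 5: at line 1 remove [zlmg,qfhw,uxuq] add [vaqi,njg] -> 9 lines: jceup esffs vaqi njg rnump kvsss wsqtk mjj erdyj
Hunk 6: at line 2 remove [njg,rnump,kvsss] add [uyjw] -> 7 lines: jceup esffs vaqi uyjw wsqtk mjj erdyj
Final line 5: wsqtk

Answer: wsqtk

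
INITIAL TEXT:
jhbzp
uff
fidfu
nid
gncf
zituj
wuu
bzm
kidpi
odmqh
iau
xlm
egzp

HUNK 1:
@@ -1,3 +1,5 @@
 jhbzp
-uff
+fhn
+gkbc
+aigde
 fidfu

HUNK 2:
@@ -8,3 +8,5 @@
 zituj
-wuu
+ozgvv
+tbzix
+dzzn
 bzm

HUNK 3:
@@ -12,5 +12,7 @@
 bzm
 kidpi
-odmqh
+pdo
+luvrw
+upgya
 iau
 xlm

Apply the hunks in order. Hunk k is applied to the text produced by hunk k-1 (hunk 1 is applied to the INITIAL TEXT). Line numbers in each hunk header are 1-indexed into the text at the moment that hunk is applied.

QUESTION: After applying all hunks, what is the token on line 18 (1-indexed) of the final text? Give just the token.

Hunk 1: at line 1 remove [uff] add [fhn,gkbc,aigde] -> 15 lines: jhbzp fhn gkbc aigde fidfu nid gncf zituj wuu bzm kidpi odmqh iau xlm egzp
Hunk 2: at line 8 remove [wuu] add [ozgvv,tbzix,dzzn] -> 17 lines: jhbzp fhn gkbc aigde fidfu nid gncf zituj ozgvv tbzix dzzn bzm kidpi odmqh iau xlm egzp
Hunk 3: at line 12 remove [odmqh] add [pdo,luvrw,upgya] -> 19 lines: jhbzp fhn gkbc aigde fidfu nid gncf zituj ozgvv tbzix dzzn bzm kidpi pdo luvrw upgya iau xlm egzp
Final line 18: xlm

Answer: xlm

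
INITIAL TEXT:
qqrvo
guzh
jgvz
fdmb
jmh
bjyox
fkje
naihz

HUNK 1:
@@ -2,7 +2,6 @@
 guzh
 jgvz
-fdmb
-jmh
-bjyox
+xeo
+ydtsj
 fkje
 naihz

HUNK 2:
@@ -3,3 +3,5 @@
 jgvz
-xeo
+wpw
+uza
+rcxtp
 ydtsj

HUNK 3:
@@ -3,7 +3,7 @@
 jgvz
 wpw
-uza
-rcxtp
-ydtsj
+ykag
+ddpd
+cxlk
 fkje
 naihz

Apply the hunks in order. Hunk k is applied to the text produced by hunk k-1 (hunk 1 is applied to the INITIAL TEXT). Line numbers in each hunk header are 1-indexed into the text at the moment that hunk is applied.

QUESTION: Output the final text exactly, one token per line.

Answer: qqrvo
guzh
jgvz
wpw
ykag
ddpd
cxlk
fkje
naihz

Derivation:
Hunk 1: at line 2 remove [fdmb,jmh,bjyox] add [xeo,ydtsj] -> 7 lines: qqrvo guzh jgvz xeo ydtsj fkje naihz
Hunk 2: at line 3 remove [xeo] add [wpw,uza,rcxtp] -> 9 lines: qqrvo guzh jgvz wpw uza rcxtp ydtsj fkje naihz
Hunk 3: at line 3 remove [uza,rcxtp,ydtsj] add [ykag,ddpd,cxlk] -> 9 lines: qqrvo guzh jgvz wpw ykag ddpd cxlk fkje naihz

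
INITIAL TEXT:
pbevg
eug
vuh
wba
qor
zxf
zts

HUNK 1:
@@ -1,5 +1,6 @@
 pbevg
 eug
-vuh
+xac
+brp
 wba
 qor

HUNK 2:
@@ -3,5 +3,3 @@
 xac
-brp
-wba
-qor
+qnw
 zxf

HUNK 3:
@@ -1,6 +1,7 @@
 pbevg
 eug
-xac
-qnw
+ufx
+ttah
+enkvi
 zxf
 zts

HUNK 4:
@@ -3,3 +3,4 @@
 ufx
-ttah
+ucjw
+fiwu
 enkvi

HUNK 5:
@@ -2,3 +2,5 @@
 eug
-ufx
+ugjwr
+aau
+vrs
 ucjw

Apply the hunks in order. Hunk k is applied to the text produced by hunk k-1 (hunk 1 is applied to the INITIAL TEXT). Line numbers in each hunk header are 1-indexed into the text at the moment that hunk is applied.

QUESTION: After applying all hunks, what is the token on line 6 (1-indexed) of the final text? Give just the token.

Answer: ucjw

Derivation:
Hunk 1: at line 1 remove [vuh] add [xac,brp] -> 8 lines: pbevg eug xac brp wba qor zxf zts
Hunk 2: at line 3 remove [brp,wba,qor] add [qnw] -> 6 lines: pbevg eug xac qnw zxf zts
Hunk 3: at line 1 remove [xac,qnw] add [ufx,ttah,enkvi] -> 7 lines: pbevg eug ufx ttah enkvi zxf zts
Hunk 4: at line 3 remove [ttah] add [ucjw,fiwu] -> 8 lines: pbevg eug ufx ucjw fiwu enkvi zxf zts
Hunk 5: at line 2 remove [ufx] add [ugjwr,aau,vrs] -> 10 lines: pbevg eug ugjwr aau vrs ucjw fiwu enkvi zxf zts
Final line 6: ucjw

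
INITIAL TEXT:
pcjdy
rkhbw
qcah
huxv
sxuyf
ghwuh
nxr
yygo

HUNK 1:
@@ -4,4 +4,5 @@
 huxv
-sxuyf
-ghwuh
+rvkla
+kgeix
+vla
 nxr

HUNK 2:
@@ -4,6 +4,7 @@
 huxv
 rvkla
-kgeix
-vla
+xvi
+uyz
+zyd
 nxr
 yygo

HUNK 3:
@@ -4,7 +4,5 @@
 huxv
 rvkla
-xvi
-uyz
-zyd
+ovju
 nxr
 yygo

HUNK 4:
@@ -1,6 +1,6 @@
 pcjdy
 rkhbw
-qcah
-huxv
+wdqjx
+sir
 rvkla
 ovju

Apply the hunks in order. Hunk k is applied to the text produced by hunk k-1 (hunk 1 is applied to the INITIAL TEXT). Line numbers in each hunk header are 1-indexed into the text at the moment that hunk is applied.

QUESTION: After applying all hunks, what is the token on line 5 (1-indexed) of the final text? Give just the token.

Hunk 1: at line 4 remove [sxuyf,ghwuh] add [rvkla,kgeix,vla] -> 9 lines: pcjdy rkhbw qcah huxv rvkla kgeix vla nxr yygo
Hunk 2: at line 4 remove [kgeix,vla] add [xvi,uyz,zyd] -> 10 lines: pcjdy rkhbw qcah huxv rvkla xvi uyz zyd nxr yygo
Hunk 3: at line 4 remove [xvi,uyz,zyd] add [ovju] -> 8 lines: pcjdy rkhbw qcah huxv rvkla ovju nxr yygo
Hunk 4: at line 1 remove [qcah,huxv] add [wdqjx,sir] -> 8 lines: pcjdy rkhbw wdqjx sir rvkla ovju nxr yygo
Final line 5: rvkla

Answer: rvkla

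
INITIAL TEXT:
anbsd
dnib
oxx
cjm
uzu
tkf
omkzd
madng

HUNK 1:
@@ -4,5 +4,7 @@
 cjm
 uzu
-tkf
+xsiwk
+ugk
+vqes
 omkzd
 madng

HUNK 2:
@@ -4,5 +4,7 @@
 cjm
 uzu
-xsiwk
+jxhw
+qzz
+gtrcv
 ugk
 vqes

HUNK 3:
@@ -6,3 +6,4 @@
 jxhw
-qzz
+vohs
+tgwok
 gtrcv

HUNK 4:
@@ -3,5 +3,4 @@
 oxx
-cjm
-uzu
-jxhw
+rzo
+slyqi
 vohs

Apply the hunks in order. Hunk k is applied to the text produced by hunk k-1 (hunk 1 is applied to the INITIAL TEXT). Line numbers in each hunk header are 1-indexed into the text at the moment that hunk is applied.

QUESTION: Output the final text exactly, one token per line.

Hunk 1: at line 4 remove [tkf] add [xsiwk,ugk,vqes] -> 10 lines: anbsd dnib oxx cjm uzu xsiwk ugk vqes omkzd madng
Hunk 2: at line 4 remove [xsiwk] add [jxhw,qzz,gtrcv] -> 12 lines: anbsd dnib oxx cjm uzu jxhw qzz gtrcv ugk vqes omkzd madng
Hunk 3: at line 6 remove [qzz] add [vohs,tgwok] -> 13 lines: anbsd dnib oxx cjm uzu jxhw vohs tgwok gtrcv ugk vqes omkzd madng
Hunk 4: at line 3 remove [cjm,uzu,jxhw] add [rzo,slyqi] -> 12 lines: anbsd dnib oxx rzo slyqi vohs tgwok gtrcv ugk vqes omkzd madng

Answer: anbsd
dnib
oxx
rzo
slyqi
vohs
tgwok
gtrcv
ugk
vqes
omkzd
madng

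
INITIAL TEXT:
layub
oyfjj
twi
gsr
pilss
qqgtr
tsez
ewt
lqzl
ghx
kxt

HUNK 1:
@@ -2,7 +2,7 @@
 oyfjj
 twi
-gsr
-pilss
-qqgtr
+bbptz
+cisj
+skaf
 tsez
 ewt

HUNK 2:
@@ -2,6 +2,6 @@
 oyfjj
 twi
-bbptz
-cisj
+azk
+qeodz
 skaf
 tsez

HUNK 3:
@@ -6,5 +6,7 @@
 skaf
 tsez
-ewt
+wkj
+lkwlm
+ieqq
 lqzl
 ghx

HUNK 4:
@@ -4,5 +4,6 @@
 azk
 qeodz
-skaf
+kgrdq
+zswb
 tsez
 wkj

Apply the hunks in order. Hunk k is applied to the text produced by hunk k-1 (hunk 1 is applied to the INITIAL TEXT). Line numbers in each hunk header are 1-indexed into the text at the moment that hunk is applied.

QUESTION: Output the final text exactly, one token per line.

Answer: layub
oyfjj
twi
azk
qeodz
kgrdq
zswb
tsez
wkj
lkwlm
ieqq
lqzl
ghx
kxt

Derivation:
Hunk 1: at line 2 remove [gsr,pilss,qqgtr] add [bbptz,cisj,skaf] -> 11 lines: layub oyfjj twi bbptz cisj skaf tsez ewt lqzl ghx kxt
Hunk 2: at line 2 remove [bbptz,cisj] add [azk,qeodz] -> 11 lines: layub oyfjj twi azk qeodz skaf tsez ewt lqzl ghx kxt
Hunk 3: at line 6 remove [ewt] add [wkj,lkwlm,ieqq] -> 13 lines: layub oyfjj twi azk qeodz skaf tsez wkj lkwlm ieqq lqzl ghx kxt
Hunk 4: at line 4 remove [skaf] add [kgrdq,zswb] -> 14 lines: layub oyfjj twi azk qeodz kgrdq zswb tsez wkj lkwlm ieqq lqzl ghx kxt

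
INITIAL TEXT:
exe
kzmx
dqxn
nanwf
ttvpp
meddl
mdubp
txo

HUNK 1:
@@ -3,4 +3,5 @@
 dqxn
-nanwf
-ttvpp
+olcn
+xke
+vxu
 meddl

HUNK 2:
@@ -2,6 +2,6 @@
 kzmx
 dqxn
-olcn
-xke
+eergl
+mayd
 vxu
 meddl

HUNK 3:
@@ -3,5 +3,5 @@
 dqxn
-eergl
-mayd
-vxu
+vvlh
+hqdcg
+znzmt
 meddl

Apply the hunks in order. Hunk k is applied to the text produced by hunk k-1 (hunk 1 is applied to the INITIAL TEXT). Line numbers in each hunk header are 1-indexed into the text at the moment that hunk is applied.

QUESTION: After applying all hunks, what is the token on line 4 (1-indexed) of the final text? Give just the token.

Hunk 1: at line 3 remove [nanwf,ttvpp] add [olcn,xke,vxu] -> 9 lines: exe kzmx dqxn olcn xke vxu meddl mdubp txo
Hunk 2: at line 2 remove [olcn,xke] add [eergl,mayd] -> 9 lines: exe kzmx dqxn eergl mayd vxu meddl mdubp txo
Hunk 3: at line 3 remove [eergl,mayd,vxu] add [vvlh,hqdcg,znzmt] -> 9 lines: exe kzmx dqxn vvlh hqdcg znzmt meddl mdubp txo
Final line 4: vvlh

Answer: vvlh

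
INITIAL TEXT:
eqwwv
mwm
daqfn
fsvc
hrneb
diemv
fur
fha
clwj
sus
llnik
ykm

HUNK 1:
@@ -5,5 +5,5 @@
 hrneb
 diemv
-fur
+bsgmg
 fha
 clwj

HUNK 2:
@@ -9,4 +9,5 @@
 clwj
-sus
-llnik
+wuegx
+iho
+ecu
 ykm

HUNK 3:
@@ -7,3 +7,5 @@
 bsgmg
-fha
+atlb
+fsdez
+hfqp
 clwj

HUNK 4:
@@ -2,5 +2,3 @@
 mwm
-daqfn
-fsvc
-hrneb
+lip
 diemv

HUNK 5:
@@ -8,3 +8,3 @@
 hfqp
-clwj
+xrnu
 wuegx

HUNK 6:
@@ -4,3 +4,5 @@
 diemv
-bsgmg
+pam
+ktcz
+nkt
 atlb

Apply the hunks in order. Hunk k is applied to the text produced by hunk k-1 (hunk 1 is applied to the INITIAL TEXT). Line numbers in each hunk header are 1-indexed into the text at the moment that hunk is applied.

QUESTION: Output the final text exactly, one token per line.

Hunk 1: at line 5 remove [fur] add [bsgmg] -> 12 lines: eqwwv mwm daqfn fsvc hrneb diemv bsgmg fha clwj sus llnik ykm
Hunk 2: at line 9 remove [sus,llnik] add [wuegx,iho,ecu] -> 13 lines: eqwwv mwm daqfn fsvc hrneb diemv bsgmg fha clwj wuegx iho ecu ykm
Hunk 3: at line 7 remove [fha] add [atlb,fsdez,hfqp] -> 15 lines: eqwwv mwm daqfn fsvc hrneb diemv bsgmg atlb fsdez hfqp clwj wuegx iho ecu ykm
Hunk 4: at line 2 remove [daqfn,fsvc,hrneb] add [lip] -> 13 lines: eqwwv mwm lip diemv bsgmg atlb fsdez hfqp clwj wuegx iho ecu ykm
Hunk 5: at line 8 remove [clwj] add [xrnu] -> 13 lines: eqwwv mwm lip diemv bsgmg atlb fsdez hfqp xrnu wuegx iho ecu ykm
Hunk 6: at line 4 remove [bsgmg] add [pam,ktcz,nkt] -> 15 lines: eqwwv mwm lip diemv pam ktcz nkt atlb fsdez hfqp xrnu wuegx iho ecu ykm

Answer: eqwwv
mwm
lip
diemv
pam
ktcz
nkt
atlb
fsdez
hfqp
xrnu
wuegx
iho
ecu
ykm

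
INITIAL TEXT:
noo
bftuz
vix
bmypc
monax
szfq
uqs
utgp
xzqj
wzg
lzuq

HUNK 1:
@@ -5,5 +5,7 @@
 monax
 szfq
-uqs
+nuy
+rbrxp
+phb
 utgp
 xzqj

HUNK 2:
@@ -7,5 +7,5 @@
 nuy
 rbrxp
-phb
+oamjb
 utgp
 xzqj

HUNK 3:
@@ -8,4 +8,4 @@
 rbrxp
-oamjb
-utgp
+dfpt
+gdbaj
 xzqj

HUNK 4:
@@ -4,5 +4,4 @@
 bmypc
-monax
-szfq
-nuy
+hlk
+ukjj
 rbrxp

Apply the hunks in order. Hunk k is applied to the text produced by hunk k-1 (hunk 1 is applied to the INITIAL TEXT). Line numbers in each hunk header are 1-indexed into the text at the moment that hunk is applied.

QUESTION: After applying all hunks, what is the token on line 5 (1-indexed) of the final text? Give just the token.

Hunk 1: at line 5 remove [uqs] add [nuy,rbrxp,phb] -> 13 lines: noo bftuz vix bmypc monax szfq nuy rbrxp phb utgp xzqj wzg lzuq
Hunk 2: at line 7 remove [phb] add [oamjb] -> 13 lines: noo bftuz vix bmypc monax szfq nuy rbrxp oamjb utgp xzqj wzg lzuq
Hunk 3: at line 8 remove [oamjb,utgp] add [dfpt,gdbaj] -> 13 lines: noo bftuz vix bmypc monax szfq nuy rbrxp dfpt gdbaj xzqj wzg lzuq
Hunk 4: at line 4 remove [monax,szfq,nuy] add [hlk,ukjj] -> 12 lines: noo bftuz vix bmypc hlk ukjj rbrxp dfpt gdbaj xzqj wzg lzuq
Final line 5: hlk

Answer: hlk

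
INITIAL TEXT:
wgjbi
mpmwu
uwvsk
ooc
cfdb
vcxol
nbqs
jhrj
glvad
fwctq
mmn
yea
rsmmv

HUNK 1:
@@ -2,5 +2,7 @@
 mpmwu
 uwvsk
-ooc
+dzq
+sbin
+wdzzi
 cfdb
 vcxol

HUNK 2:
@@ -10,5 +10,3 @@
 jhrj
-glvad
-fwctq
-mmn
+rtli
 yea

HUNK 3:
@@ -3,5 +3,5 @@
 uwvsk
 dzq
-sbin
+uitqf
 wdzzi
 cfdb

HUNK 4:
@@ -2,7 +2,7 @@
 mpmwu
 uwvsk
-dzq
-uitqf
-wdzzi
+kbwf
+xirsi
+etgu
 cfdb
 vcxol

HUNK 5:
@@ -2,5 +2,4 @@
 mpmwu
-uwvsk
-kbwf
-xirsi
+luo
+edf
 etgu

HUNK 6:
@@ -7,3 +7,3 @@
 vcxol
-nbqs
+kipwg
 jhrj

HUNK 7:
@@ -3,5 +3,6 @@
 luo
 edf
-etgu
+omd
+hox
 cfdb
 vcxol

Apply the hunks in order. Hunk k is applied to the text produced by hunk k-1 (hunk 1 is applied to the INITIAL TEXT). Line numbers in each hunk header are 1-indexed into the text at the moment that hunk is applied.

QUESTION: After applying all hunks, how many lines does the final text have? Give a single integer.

Answer: 13

Derivation:
Hunk 1: at line 2 remove [ooc] add [dzq,sbin,wdzzi] -> 15 lines: wgjbi mpmwu uwvsk dzq sbin wdzzi cfdb vcxol nbqs jhrj glvad fwctq mmn yea rsmmv
Hunk 2: at line 10 remove [glvad,fwctq,mmn] add [rtli] -> 13 lines: wgjbi mpmwu uwvsk dzq sbin wdzzi cfdb vcxol nbqs jhrj rtli yea rsmmv
Hunk 3: at line 3 remove [sbin] add [uitqf] -> 13 lines: wgjbi mpmwu uwvsk dzq uitqf wdzzi cfdb vcxol nbqs jhrj rtli yea rsmmv
Hunk 4: at line 2 remove [dzq,uitqf,wdzzi] add [kbwf,xirsi,etgu] -> 13 lines: wgjbi mpmwu uwvsk kbwf xirsi etgu cfdb vcxol nbqs jhrj rtli yea rsmmv
Hunk 5: at line 2 remove [uwvsk,kbwf,xirsi] add [luo,edf] -> 12 lines: wgjbi mpmwu luo edf etgu cfdb vcxol nbqs jhrj rtli yea rsmmv
Hunk 6: at line 7 remove [nbqs] add [kipwg] -> 12 lines: wgjbi mpmwu luo edf etgu cfdb vcxol kipwg jhrj rtli yea rsmmv
Hunk 7: at line 3 remove [etgu] add [omd,hox] -> 13 lines: wgjbi mpmwu luo edf omd hox cfdb vcxol kipwg jhrj rtli yea rsmmv
Final line count: 13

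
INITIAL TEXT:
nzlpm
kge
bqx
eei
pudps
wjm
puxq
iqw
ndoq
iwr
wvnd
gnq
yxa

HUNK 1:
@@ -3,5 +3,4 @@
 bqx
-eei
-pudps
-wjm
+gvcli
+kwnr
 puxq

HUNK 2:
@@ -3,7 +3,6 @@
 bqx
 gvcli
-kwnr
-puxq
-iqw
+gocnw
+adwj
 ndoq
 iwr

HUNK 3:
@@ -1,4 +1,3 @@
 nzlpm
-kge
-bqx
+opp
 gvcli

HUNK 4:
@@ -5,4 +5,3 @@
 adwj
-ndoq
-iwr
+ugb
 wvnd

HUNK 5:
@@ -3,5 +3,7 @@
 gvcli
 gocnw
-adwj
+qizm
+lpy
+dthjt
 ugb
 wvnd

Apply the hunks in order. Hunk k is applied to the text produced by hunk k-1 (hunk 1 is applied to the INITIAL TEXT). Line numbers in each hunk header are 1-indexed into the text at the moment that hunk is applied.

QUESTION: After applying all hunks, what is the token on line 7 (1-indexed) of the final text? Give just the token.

Hunk 1: at line 3 remove [eei,pudps,wjm] add [gvcli,kwnr] -> 12 lines: nzlpm kge bqx gvcli kwnr puxq iqw ndoq iwr wvnd gnq yxa
Hunk 2: at line 3 remove [kwnr,puxq,iqw] add [gocnw,adwj] -> 11 lines: nzlpm kge bqx gvcli gocnw adwj ndoq iwr wvnd gnq yxa
Hunk 3: at line 1 remove [kge,bqx] add [opp] -> 10 lines: nzlpm opp gvcli gocnw adwj ndoq iwr wvnd gnq yxa
Hunk 4: at line 5 remove [ndoq,iwr] add [ugb] -> 9 lines: nzlpm opp gvcli gocnw adwj ugb wvnd gnq yxa
Hunk 5: at line 3 remove [adwj] add [qizm,lpy,dthjt] -> 11 lines: nzlpm opp gvcli gocnw qizm lpy dthjt ugb wvnd gnq yxa
Final line 7: dthjt

Answer: dthjt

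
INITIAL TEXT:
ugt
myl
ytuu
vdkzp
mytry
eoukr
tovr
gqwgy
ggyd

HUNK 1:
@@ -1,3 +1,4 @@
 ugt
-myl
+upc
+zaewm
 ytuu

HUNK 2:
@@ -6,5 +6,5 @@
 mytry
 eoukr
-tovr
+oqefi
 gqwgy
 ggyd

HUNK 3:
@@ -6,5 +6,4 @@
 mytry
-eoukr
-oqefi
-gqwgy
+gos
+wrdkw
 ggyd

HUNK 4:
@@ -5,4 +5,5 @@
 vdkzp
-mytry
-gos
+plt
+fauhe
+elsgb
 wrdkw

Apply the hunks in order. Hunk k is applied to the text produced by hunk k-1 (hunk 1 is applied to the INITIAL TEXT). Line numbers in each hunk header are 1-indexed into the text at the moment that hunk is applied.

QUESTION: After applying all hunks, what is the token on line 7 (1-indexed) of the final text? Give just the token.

Hunk 1: at line 1 remove [myl] add [upc,zaewm] -> 10 lines: ugt upc zaewm ytuu vdkzp mytry eoukr tovr gqwgy ggyd
Hunk 2: at line 6 remove [tovr] add [oqefi] -> 10 lines: ugt upc zaewm ytuu vdkzp mytry eoukr oqefi gqwgy ggyd
Hunk 3: at line 6 remove [eoukr,oqefi,gqwgy] add [gos,wrdkw] -> 9 lines: ugt upc zaewm ytuu vdkzp mytry gos wrdkw ggyd
Hunk 4: at line 5 remove [mytry,gos] add [plt,fauhe,elsgb] -> 10 lines: ugt upc zaewm ytuu vdkzp plt fauhe elsgb wrdkw ggyd
Final line 7: fauhe

Answer: fauhe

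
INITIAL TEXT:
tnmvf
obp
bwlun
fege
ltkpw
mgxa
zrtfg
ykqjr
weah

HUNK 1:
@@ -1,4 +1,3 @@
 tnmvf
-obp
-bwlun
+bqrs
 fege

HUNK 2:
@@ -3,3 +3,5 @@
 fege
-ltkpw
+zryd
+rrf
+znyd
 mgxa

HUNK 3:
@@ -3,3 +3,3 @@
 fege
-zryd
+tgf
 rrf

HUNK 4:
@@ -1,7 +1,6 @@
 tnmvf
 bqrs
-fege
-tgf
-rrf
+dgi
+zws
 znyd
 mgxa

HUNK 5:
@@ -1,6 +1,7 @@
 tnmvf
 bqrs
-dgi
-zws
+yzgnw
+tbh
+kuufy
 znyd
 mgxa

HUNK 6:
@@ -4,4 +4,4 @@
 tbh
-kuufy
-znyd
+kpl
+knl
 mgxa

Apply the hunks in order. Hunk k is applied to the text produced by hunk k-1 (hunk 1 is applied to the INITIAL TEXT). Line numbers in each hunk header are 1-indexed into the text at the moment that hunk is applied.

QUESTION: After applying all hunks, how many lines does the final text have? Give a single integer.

Answer: 10

Derivation:
Hunk 1: at line 1 remove [obp,bwlun] add [bqrs] -> 8 lines: tnmvf bqrs fege ltkpw mgxa zrtfg ykqjr weah
Hunk 2: at line 3 remove [ltkpw] add [zryd,rrf,znyd] -> 10 lines: tnmvf bqrs fege zryd rrf znyd mgxa zrtfg ykqjr weah
Hunk 3: at line 3 remove [zryd] add [tgf] -> 10 lines: tnmvf bqrs fege tgf rrf znyd mgxa zrtfg ykqjr weah
Hunk 4: at line 1 remove [fege,tgf,rrf] add [dgi,zws] -> 9 lines: tnmvf bqrs dgi zws znyd mgxa zrtfg ykqjr weah
Hunk 5: at line 1 remove [dgi,zws] add [yzgnw,tbh,kuufy] -> 10 lines: tnmvf bqrs yzgnw tbh kuufy znyd mgxa zrtfg ykqjr weah
Hunk 6: at line 4 remove [kuufy,znyd] add [kpl,knl] -> 10 lines: tnmvf bqrs yzgnw tbh kpl knl mgxa zrtfg ykqjr weah
Final line count: 10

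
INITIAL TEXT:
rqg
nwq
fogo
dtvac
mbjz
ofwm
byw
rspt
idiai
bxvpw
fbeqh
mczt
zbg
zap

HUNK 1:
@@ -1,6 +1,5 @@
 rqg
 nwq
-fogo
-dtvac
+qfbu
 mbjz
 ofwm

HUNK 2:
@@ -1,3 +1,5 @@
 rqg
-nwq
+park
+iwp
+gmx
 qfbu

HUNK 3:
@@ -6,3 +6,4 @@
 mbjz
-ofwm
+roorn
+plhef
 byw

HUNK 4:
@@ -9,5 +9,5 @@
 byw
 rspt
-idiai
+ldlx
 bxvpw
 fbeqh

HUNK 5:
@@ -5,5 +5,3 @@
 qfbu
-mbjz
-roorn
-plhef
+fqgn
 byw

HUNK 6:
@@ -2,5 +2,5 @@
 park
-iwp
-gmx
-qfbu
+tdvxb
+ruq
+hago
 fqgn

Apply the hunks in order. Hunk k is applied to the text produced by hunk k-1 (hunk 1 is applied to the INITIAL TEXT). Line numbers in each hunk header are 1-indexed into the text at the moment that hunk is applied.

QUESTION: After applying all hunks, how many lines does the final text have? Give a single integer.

Answer: 14

Derivation:
Hunk 1: at line 1 remove [fogo,dtvac] add [qfbu] -> 13 lines: rqg nwq qfbu mbjz ofwm byw rspt idiai bxvpw fbeqh mczt zbg zap
Hunk 2: at line 1 remove [nwq] add [park,iwp,gmx] -> 15 lines: rqg park iwp gmx qfbu mbjz ofwm byw rspt idiai bxvpw fbeqh mczt zbg zap
Hunk 3: at line 6 remove [ofwm] add [roorn,plhef] -> 16 lines: rqg park iwp gmx qfbu mbjz roorn plhef byw rspt idiai bxvpw fbeqh mczt zbg zap
Hunk 4: at line 9 remove [idiai] add [ldlx] -> 16 lines: rqg park iwp gmx qfbu mbjz roorn plhef byw rspt ldlx bxvpw fbeqh mczt zbg zap
Hunk 5: at line 5 remove [mbjz,roorn,plhef] add [fqgn] -> 14 lines: rqg park iwp gmx qfbu fqgn byw rspt ldlx bxvpw fbeqh mczt zbg zap
Hunk 6: at line 2 remove [iwp,gmx,qfbu] add [tdvxb,ruq,hago] -> 14 lines: rqg park tdvxb ruq hago fqgn byw rspt ldlx bxvpw fbeqh mczt zbg zap
Final line count: 14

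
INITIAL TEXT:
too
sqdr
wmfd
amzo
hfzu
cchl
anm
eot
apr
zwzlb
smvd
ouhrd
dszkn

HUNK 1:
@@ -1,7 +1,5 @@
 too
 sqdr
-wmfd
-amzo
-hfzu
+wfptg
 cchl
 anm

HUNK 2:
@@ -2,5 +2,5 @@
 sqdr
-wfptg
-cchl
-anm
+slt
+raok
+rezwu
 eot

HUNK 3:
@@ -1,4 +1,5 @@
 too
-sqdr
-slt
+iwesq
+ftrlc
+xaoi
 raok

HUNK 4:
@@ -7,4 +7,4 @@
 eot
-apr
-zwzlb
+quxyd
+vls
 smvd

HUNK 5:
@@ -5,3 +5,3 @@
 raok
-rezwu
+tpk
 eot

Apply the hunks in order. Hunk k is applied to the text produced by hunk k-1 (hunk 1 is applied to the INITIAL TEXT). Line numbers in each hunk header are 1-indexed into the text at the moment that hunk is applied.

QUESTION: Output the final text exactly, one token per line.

Answer: too
iwesq
ftrlc
xaoi
raok
tpk
eot
quxyd
vls
smvd
ouhrd
dszkn

Derivation:
Hunk 1: at line 1 remove [wmfd,amzo,hfzu] add [wfptg] -> 11 lines: too sqdr wfptg cchl anm eot apr zwzlb smvd ouhrd dszkn
Hunk 2: at line 2 remove [wfptg,cchl,anm] add [slt,raok,rezwu] -> 11 lines: too sqdr slt raok rezwu eot apr zwzlb smvd ouhrd dszkn
Hunk 3: at line 1 remove [sqdr,slt] add [iwesq,ftrlc,xaoi] -> 12 lines: too iwesq ftrlc xaoi raok rezwu eot apr zwzlb smvd ouhrd dszkn
Hunk 4: at line 7 remove [apr,zwzlb] add [quxyd,vls] -> 12 lines: too iwesq ftrlc xaoi raok rezwu eot quxyd vls smvd ouhrd dszkn
Hunk 5: at line 5 remove [rezwu] add [tpk] -> 12 lines: too iwesq ftrlc xaoi raok tpk eot quxyd vls smvd ouhrd dszkn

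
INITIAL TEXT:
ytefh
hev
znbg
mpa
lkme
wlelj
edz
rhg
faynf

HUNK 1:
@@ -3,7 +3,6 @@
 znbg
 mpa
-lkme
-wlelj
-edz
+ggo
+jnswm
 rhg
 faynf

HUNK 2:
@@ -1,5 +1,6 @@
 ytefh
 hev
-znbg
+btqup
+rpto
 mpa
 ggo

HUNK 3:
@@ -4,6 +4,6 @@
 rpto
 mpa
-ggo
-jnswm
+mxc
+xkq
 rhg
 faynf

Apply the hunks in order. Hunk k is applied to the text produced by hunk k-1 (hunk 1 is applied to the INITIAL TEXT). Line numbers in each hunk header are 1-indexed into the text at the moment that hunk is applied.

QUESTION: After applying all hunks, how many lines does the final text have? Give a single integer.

Hunk 1: at line 3 remove [lkme,wlelj,edz] add [ggo,jnswm] -> 8 lines: ytefh hev znbg mpa ggo jnswm rhg faynf
Hunk 2: at line 1 remove [znbg] add [btqup,rpto] -> 9 lines: ytefh hev btqup rpto mpa ggo jnswm rhg faynf
Hunk 3: at line 4 remove [ggo,jnswm] add [mxc,xkq] -> 9 lines: ytefh hev btqup rpto mpa mxc xkq rhg faynf
Final line count: 9

Answer: 9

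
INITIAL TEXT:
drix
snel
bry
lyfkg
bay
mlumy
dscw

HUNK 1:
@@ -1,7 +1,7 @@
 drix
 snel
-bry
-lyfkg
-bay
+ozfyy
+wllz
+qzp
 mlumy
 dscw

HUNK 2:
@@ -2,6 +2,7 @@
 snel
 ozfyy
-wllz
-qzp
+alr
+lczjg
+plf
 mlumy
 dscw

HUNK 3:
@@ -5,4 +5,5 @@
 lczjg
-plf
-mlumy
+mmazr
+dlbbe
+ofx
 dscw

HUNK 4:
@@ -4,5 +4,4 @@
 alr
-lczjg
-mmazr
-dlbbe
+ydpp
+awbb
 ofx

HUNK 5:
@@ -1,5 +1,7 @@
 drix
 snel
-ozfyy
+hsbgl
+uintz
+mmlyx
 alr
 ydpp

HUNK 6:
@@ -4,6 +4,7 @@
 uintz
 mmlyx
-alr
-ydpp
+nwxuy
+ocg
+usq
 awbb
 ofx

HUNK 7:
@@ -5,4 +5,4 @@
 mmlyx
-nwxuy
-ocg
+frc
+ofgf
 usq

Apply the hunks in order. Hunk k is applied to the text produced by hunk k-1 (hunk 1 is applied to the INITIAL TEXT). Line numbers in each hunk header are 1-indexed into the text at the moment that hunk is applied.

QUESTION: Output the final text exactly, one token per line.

Answer: drix
snel
hsbgl
uintz
mmlyx
frc
ofgf
usq
awbb
ofx
dscw

Derivation:
Hunk 1: at line 1 remove [bry,lyfkg,bay] add [ozfyy,wllz,qzp] -> 7 lines: drix snel ozfyy wllz qzp mlumy dscw
Hunk 2: at line 2 remove [wllz,qzp] add [alr,lczjg,plf] -> 8 lines: drix snel ozfyy alr lczjg plf mlumy dscw
Hunk 3: at line 5 remove [plf,mlumy] add [mmazr,dlbbe,ofx] -> 9 lines: drix snel ozfyy alr lczjg mmazr dlbbe ofx dscw
Hunk 4: at line 4 remove [lczjg,mmazr,dlbbe] add [ydpp,awbb] -> 8 lines: drix snel ozfyy alr ydpp awbb ofx dscw
Hunk 5: at line 1 remove [ozfyy] add [hsbgl,uintz,mmlyx] -> 10 lines: drix snel hsbgl uintz mmlyx alr ydpp awbb ofx dscw
Hunk 6: at line 4 remove [alr,ydpp] add [nwxuy,ocg,usq] -> 11 lines: drix snel hsbgl uintz mmlyx nwxuy ocg usq awbb ofx dscw
Hunk 7: at line 5 remove [nwxuy,ocg] add [frc,ofgf] -> 11 lines: drix snel hsbgl uintz mmlyx frc ofgf usq awbb ofx dscw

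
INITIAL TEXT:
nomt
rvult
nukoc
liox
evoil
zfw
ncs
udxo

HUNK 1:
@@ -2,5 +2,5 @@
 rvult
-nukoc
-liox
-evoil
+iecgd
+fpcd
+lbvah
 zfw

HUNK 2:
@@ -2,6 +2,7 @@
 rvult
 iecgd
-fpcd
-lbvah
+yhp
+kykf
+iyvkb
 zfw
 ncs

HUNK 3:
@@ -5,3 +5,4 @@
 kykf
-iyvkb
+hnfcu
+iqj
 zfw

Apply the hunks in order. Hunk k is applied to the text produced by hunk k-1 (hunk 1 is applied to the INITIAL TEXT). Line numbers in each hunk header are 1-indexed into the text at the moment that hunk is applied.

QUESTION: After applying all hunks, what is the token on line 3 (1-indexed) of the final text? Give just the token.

Answer: iecgd

Derivation:
Hunk 1: at line 2 remove [nukoc,liox,evoil] add [iecgd,fpcd,lbvah] -> 8 lines: nomt rvult iecgd fpcd lbvah zfw ncs udxo
Hunk 2: at line 2 remove [fpcd,lbvah] add [yhp,kykf,iyvkb] -> 9 lines: nomt rvult iecgd yhp kykf iyvkb zfw ncs udxo
Hunk 3: at line 5 remove [iyvkb] add [hnfcu,iqj] -> 10 lines: nomt rvult iecgd yhp kykf hnfcu iqj zfw ncs udxo
Final line 3: iecgd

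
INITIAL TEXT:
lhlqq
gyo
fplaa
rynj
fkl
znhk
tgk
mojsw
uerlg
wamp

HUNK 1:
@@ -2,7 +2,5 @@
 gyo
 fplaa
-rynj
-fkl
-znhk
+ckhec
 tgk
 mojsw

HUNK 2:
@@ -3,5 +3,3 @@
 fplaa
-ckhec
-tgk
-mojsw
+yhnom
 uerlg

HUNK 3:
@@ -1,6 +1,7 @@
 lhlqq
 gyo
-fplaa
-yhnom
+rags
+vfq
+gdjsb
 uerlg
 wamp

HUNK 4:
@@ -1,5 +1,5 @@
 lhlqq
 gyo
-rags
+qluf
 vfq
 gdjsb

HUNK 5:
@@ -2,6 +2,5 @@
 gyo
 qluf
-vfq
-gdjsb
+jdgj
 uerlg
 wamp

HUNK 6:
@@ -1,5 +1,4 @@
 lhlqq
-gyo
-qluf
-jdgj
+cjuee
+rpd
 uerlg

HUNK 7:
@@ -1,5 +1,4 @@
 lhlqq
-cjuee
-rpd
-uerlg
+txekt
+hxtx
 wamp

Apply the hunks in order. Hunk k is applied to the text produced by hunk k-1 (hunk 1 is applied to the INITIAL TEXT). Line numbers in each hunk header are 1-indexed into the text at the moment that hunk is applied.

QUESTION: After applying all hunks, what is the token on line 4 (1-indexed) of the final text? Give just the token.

Hunk 1: at line 2 remove [rynj,fkl,znhk] add [ckhec] -> 8 lines: lhlqq gyo fplaa ckhec tgk mojsw uerlg wamp
Hunk 2: at line 3 remove [ckhec,tgk,mojsw] add [yhnom] -> 6 lines: lhlqq gyo fplaa yhnom uerlg wamp
Hunk 3: at line 1 remove [fplaa,yhnom] add [rags,vfq,gdjsb] -> 7 lines: lhlqq gyo rags vfq gdjsb uerlg wamp
Hunk 4: at line 1 remove [rags] add [qluf] -> 7 lines: lhlqq gyo qluf vfq gdjsb uerlg wamp
Hunk 5: at line 2 remove [vfq,gdjsb] add [jdgj] -> 6 lines: lhlqq gyo qluf jdgj uerlg wamp
Hunk 6: at line 1 remove [gyo,qluf,jdgj] add [cjuee,rpd] -> 5 lines: lhlqq cjuee rpd uerlg wamp
Hunk 7: at line 1 remove [cjuee,rpd,uerlg] add [txekt,hxtx] -> 4 lines: lhlqq txekt hxtx wamp
Final line 4: wamp

Answer: wamp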